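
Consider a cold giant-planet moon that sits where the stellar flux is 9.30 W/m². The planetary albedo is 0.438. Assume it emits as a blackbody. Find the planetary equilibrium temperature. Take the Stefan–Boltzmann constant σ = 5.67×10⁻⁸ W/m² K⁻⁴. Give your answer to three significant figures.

Absorbed flux (global mean): S(1−α)/4 = 9.300·0.562/4 = 1.307 W/m².
In equilibrium σT⁴ equals this, so T = 69.29 K.

69.3 kelvin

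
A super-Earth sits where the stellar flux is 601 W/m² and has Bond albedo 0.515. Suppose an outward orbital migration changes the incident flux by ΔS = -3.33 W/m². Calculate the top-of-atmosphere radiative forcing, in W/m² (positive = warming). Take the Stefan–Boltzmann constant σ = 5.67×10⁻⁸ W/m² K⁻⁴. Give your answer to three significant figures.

TOA radiative forcing: ΔF = (1−α)ΔS/4 = 0.485·(-3.33)/4 = -0.4038 W/m².

-0.404 W/m²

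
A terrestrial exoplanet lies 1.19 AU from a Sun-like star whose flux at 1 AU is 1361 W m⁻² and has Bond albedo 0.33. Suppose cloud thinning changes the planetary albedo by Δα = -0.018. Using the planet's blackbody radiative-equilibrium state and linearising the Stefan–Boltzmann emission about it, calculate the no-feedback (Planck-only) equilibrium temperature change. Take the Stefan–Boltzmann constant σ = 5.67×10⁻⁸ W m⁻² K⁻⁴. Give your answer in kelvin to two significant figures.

By the inverse-square law, S = 1361/1.19² = 961.1 W m⁻².
Unperturbed T_e = [961.1·(1−0.33)/(4σ)]^¼ = 230.8 K.
ΔF = −(S/4)Δα = −(961.1/4)×(-0.018) = 4.325 W m⁻².
Linearising σT⁴ gives d(σT⁴)/dT = 4σT_e³ = 2.790 W m⁻² per K.
So ΔT₀ = 4.325/2.790 = 1.55 K.

1.6 kelvin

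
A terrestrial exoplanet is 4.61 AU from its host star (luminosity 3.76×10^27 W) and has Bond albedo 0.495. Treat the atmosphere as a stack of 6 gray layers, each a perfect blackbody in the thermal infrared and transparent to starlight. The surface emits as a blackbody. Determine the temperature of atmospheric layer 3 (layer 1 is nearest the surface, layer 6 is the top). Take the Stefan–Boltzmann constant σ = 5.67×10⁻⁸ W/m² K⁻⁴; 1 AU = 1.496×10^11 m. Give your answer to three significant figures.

274 K

Orbital distance: d = 4.61 AU = 6.897×10^11 m.
Flux at the orbit: S = L/(4πd²) = 3.76×10^27/(4π·(6.90×10^11)²) = 629.1 W/m².
Top-of-atmosphere balance: σT_e⁴ = S(1−α)/4 = 79.42 W/m² → T_e = 193.5 K.
The net upward flux σT_e⁴ is constant between every pair of levels, so T_k⁴ = (N+1−k)T_e⁴.
T_3 = (4)^(1/4)·193.5 = 273.6 K.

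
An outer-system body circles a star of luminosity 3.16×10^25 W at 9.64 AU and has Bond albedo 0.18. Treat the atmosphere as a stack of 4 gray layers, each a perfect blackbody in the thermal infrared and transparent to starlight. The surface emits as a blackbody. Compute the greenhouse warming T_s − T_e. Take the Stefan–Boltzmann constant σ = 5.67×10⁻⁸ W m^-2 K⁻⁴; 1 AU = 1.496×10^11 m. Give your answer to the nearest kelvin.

Orbital distance: d = 9.64 AU = 1.442×10^12 m.
Spreading L over a sphere of radius d: S = 3.16×10^25/(4π·1.44×10^12²) = 1.209 W m^-2.
The effective emission temperature is T_e = [S(1−α)/(4σ)]^¼ = 45.73 K.
T_s = (N+1)^(1/4)·T_e = 68.38 K.
Warming: T_s − T_e = 22.65 K.

23 K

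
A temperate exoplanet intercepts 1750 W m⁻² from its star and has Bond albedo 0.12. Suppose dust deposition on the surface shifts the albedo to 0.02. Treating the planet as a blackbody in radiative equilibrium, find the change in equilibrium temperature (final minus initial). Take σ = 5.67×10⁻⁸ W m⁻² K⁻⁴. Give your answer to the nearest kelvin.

With α = 0.12, T₁ = 287.1 K.
Final:   T₂ = [S(1−0.02)/(4σ)]^(1/4) = 294.9 K.
Change: 294.9 − 287.1 = 7.829 K.

8 K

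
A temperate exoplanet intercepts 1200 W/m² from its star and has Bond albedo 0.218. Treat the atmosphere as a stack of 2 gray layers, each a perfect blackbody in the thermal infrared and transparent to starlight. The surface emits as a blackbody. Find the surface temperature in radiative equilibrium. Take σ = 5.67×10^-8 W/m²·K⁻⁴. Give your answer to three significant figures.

334 K

OLR = S(1−α)/4 = 234.6 W/m²; the top layer radiates at T_e = 253.6 K.
With N = 2 opaque layers, T_s = (N+1)^(1/4)·T_e = 3^(1/4)·253.6 = 333.8 K.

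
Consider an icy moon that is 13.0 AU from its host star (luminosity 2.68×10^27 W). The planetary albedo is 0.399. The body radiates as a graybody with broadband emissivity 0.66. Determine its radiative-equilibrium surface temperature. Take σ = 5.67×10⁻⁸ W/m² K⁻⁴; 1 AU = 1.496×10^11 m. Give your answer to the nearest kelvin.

Orbital distance: d = 13.0 AU = 1.945×10^12 m.
S = L/(4πd²) = 56.39 W/m².
The planet absorbs (1−α)S over its disc πR² and re-emits over 4πR², so the mean absorbed flux is (1−0.399)·56.39/4 = 8.472 W/m².
Equating to εσT⁴ with ε = 0.66: T = (8.472/0.66σ)^(1/4) = 122.7 K.

123 K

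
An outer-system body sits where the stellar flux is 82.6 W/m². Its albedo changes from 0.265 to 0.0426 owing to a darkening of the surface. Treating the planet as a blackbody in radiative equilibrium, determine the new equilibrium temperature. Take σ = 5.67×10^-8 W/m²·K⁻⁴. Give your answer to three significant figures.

137 K

New equilibrium: T₂ = [(1−0.0426)·82.60/(4σ)]^(1/4) = 136.6 K.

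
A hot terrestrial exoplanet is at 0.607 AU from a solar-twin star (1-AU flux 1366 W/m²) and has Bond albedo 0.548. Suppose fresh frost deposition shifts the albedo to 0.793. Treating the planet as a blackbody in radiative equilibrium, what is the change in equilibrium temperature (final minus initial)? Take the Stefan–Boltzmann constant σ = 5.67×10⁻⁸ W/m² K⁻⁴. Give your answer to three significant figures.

-52.0 K

By the inverse-square law, S = 1366/0.607² = 3707 W/m².
With α = 0.548, T₁ = 293.2 K.
With α = 0.793, T₂ = 241.2 K.
ΔT = T₂ − T₁ = -52.00 K.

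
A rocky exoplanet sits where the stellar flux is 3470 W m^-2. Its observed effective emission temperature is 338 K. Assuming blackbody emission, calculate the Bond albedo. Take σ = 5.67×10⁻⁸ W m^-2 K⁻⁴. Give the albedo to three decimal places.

0.147

Energy balance: S(1−α)/4 = σT⁴, so 1−α = 4σT⁴/S.
4σT⁴ = 4·5.67×10⁻⁸·(338)⁴ = 2960 W m^-2.
Hence α = 1 − 2960/3470 = 0.1469.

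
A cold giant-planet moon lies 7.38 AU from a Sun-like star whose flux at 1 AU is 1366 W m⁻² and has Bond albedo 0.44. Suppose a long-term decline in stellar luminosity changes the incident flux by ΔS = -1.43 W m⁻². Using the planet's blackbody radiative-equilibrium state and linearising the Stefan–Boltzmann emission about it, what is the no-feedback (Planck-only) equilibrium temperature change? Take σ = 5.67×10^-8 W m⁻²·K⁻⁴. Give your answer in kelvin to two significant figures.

-1.3 K

By the inverse-square law, S = 1366/7.38² = 25.08 W m⁻².
Unperturbed T_e = [25.08·(1−0.44)/(4σ)]^¼ = 88.71 K.
TOA radiative forcing: ΔF = (1−α)ΔS/4 = 0.56·(-1.43)/4 = -0.2002 W m⁻².
Planck response: λ_P = 4σT_e³ = 4·5.67×10⁻⁸·(88.71)³ = 0.1583 W m⁻²/K.
ΔT₀ = ΔF/λ_P = -0.2002/0.1583 = -1.26 K.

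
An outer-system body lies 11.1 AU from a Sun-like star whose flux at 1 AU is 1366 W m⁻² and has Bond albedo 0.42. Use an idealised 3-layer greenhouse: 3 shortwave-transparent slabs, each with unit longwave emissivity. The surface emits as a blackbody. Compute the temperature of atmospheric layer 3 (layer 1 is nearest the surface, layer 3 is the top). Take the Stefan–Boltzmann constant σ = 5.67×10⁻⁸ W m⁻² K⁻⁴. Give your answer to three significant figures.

73.0 K

By the inverse-square law, S = 1366/11.1² = 11.09 W m⁻².
The effective emission temperature is T_e = [S(1−α)/(4σ)]^¼ = 72.97 K.
The net upward flux σT_e⁴ is constant between every pair of levels, so T_k⁴ = (N+1−k)T_e⁴.
With k = 3: T_3 = (3+1−3)^¼·72.97 K = 72.97 K.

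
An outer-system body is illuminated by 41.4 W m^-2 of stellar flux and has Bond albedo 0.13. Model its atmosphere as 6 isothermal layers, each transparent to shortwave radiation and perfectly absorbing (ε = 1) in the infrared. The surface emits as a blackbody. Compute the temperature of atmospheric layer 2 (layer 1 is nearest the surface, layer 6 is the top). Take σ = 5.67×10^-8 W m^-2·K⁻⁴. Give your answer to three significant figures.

168 K

OLR = S(1−α)/4 = 9.005 W m^-2; the top layer radiates at T_e = 112.3 K.
Each opaque layer satisfies 2T_j⁴ = T_{j−1}⁴ + T_{j+1}⁴, giving T_k⁴ = (N+1−k)T_e⁴.
T_2 = (5)^(1/4)·112.3 = 167.9 K.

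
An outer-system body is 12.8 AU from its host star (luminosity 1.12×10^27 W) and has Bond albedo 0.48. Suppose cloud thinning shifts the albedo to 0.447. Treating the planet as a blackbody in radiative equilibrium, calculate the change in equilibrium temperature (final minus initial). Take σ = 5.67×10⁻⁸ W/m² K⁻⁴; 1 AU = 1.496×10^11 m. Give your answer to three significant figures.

d = 12.8 × 1.496×10^11 m = 1.915×10^12 m.
Spreading L over a sphere of radius d: S = 1.12×10^27/(4π·1.91×10^12²) = 24.31 W/m².
With α = 0.48, T₁ = 86.40 K.
Final:   T₂ = [S(1−0.447)/(4σ)]^(1/4) = 87.74 K.
Change: 87.74 − 86.40 = 1.339 K.

1.34 K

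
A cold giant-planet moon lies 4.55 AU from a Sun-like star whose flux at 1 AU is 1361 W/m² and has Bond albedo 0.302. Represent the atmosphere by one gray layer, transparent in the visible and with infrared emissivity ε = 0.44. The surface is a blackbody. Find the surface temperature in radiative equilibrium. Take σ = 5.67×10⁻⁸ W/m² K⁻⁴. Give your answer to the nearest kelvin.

127 K

By the inverse-square law, S = 1361/4.55² = 65.74 W/m².
Effective emission temperature (TOA balance): σT_e⁴ = S(1−α)/4 = 11.47 W/m² → T_e = 119.3 K.
The surface balance (absorbed SW + ε·downward IR = σT_s⁴) with T_a⁴ = T_s⁴/2 reduces to T_s = T_e·[2/(2−ε)]^¼ = 126.9 K.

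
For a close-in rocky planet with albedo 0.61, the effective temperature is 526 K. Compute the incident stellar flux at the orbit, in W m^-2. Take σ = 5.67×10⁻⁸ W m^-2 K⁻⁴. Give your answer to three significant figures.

From S(1−α)/4 = σT⁴: S = 4σT⁴/(1−α).
The emitted flux is σT⁴ = 4340 W m^-2.
S = 4·4340/0.39 = 44520 W m^-2.

44500 W m^-2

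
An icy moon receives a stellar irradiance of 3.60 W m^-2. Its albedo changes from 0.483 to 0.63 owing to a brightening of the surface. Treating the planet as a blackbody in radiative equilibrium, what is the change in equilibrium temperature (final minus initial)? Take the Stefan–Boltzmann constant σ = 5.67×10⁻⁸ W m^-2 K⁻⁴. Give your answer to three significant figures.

-4.29 kelvin

Initial: T₁ = [S(1−0.483)/(4σ)]^(1/4) = 53.52 K.
After:  T₂ = [3.600·0.37/(4σ)]^(1/4) = 49.23 K.
Change: 49.23 − 53.52 = -4.294 K.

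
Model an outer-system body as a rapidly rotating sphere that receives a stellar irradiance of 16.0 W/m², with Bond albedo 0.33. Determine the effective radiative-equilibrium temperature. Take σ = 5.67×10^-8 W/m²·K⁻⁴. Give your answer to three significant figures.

82.9 K

Absorbed flux (global mean): S(1−α)/4 = 16.00·0.67/4 = 2.680 W/m².
In equilibrium σT⁴ equals this, so T = 82.92 K.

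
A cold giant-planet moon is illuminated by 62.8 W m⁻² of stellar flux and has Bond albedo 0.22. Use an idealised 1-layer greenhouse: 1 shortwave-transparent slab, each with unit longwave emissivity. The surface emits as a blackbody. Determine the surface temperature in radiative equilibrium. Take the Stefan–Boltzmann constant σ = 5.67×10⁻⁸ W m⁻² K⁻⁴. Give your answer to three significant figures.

The effective emission temperature is T_e = [S(1−α)/(4σ)]^¼ = 121.2 K.
With N = 1 opaque layers, T_s = (N+1)^(1/4)·T_e = 2^(1/4)·121.2 = 144.2 K.

144 kelvin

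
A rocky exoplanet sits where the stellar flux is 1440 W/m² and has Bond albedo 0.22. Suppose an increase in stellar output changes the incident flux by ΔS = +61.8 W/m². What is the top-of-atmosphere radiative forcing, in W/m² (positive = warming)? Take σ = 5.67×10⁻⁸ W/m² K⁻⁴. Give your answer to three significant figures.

Only a fraction (1−α) is absorbed and it's spread over 4πR², so ΔF = (1−α)ΔS/4 = 12.05 W/m².

12.1 W/m²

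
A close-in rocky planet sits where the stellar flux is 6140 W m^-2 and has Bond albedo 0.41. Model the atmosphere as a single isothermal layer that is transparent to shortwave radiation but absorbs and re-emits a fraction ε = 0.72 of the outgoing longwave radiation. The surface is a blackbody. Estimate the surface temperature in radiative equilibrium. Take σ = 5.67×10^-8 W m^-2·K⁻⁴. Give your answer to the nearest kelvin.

397 kelvin

Effective emission temperature (TOA balance): σT_e⁴ = S(1−α)/4 = 905.7 W m^-2 → T_e = 355.5 K.
For a single slab of emissivity ε, T_s⁴ = 2T_e⁴/(2−ε); thus T_s = 355.5·(1.562)^(1/4) = 397.5 K.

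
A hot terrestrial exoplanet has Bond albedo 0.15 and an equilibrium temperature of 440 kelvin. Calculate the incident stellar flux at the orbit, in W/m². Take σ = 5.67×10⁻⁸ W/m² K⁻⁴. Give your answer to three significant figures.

10000 W/m²

From S(1−α)/4 = σT⁴: S = 4σT⁴/(1−α).
σT⁴ = 5.67×10⁻⁸·(440)⁴ = 2125 W/m².
So S = 4×2125/(1−0.15) = 10000 W/m².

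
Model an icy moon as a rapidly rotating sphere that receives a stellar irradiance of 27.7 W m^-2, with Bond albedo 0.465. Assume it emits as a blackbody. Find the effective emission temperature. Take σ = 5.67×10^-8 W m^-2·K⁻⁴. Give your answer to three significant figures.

89.9 K

Averaging over the sphere, the absorbed flux is S(1−α)/4 = 3.705 W m^-2.
In equilibrium σT⁴ equals this, so T = 89.91 K.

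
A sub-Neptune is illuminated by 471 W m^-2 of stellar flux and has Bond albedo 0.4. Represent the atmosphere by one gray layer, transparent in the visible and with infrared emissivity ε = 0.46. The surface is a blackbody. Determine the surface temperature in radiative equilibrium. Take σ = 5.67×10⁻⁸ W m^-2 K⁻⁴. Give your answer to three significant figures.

201 K

The planet radiates to space at T_e = [S(1−α)/(4σ)]^(1/4) = 187.9 K.
For a single slab of emissivity ε, T_s⁴ = 2T_e⁴/(2−ε); thus T_s = 187.9·(1.299)^(1/4) = 200.6 K.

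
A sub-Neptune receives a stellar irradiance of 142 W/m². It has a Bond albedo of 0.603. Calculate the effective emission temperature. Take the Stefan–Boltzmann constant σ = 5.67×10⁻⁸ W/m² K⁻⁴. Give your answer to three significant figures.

126 kelvin

The planet absorbs (1−α)S over its disc πR² and re-emits over 4πR², so the mean absorbed flux is (1−0.603)·142.0/4 = 14.09 W/m².
Balancing against σT⁴: T = (14.09/5.67×10⁻⁸)^(1/4) = 125.6 K.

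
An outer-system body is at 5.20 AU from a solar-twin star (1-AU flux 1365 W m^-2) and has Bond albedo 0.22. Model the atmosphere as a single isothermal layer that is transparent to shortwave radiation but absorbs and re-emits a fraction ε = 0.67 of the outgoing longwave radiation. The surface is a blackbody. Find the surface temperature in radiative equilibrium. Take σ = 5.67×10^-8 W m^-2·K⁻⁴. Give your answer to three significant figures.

Irradiance scales as 1/d², so S = 1365 W m^-2 × (1/5.20)² = 50.48 W m^-2.
Effective emission temperature (TOA balance): σT_e⁴ = S(1−α)/4 = 9.844 W m^-2 → T_e = 114.8 K.
Surface balance with a leaky layer gives σT_s⁴ = σT_e⁴·2/(2−ε), so T_s = T_e·[2/(2−0.67)]^(1/4) = 127.1 K.

127 K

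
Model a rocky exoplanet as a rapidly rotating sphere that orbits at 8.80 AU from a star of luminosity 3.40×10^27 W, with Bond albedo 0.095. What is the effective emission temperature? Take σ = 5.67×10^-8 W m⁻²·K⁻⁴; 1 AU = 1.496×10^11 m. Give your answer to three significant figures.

d = 8.80 × 1.496×10^11 m = 1.316×10^12 m.
Spreading L over a sphere of radius d: S = 3.40×10^27/(4π·1.32×10^12²) = 156.1 W m⁻².
Absorbed flux (global mean): S(1−α)/4 = 156.1·0.905/4 = 35.32 W m⁻².
In equilibrium σT⁴ equals this, so T = 158.0 K.

158 kelvin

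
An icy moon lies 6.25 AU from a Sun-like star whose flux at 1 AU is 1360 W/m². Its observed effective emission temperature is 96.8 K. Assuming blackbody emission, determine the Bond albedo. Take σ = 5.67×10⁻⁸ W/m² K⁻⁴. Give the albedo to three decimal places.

Irradiance scales as 1/d², so S = 1360 W/m² × (1/6.25)² = 34.82 W/m².
Rearranging the radiative balance, α = 1 − 4σT⁴/S.
σT⁴ = 4.978 W/m², so 4σT⁴ = 19.91 W/m².
1−α = 19.91/34.82 = 0.5720, so α = 0.4280.

0.428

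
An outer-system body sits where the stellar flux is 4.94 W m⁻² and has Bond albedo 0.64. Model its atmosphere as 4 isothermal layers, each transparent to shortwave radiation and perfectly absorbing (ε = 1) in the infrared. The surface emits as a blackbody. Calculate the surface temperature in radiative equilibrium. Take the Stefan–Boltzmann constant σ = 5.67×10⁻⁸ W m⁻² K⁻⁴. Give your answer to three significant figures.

Top-of-atmosphere balance: σT_e⁴ = S(1−α)/4 = 0.4446 W m⁻² → T_e = 52.92 K.
For an N-layer opaque stack, T_s⁴ = (N+1)T_e⁴, hence T_s = (5)^(1/4)×52.92 K = 79.13 K.

79.1 K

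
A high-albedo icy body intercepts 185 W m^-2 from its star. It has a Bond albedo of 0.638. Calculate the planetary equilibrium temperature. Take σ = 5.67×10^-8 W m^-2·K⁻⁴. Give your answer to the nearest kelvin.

131 kelvin

Absorbed flux (global mean): S(1−α)/4 = 185.0·0.362/4 = 16.74 W m^-2.
In equilibrium σT⁴ equals this, so T = 131.1 K.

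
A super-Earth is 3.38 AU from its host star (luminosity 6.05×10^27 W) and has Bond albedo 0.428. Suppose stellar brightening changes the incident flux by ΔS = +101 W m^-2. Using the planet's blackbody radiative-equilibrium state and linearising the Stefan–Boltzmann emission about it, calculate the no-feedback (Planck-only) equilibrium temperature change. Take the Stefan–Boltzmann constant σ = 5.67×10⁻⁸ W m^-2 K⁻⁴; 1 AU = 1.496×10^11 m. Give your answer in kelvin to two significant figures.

d = 3.38 × 1.496×10^11 m = 5.056×10^11 m.
Flux at the orbit: S = L/(4πd²) = 6.05×10^27/(4π·(5.06×10^11)²) = 1883 W m^-2.
Unperturbed T_e = [1883·(1−0.428)/(4σ)]^¼ = 262.5 K.
ΔF = Δ[S(1−α)]/4 = (1−0.428)·+101/4 = 14.44 W m^-2.
Linearising σT⁴ gives d(σT⁴)/dT = 4σT_e³ = 4.103 W m^-2 per K.
ΔT₀ = ΔF/λ_P = 14.44/4.103 = 3.52 K.

3.5 kelvin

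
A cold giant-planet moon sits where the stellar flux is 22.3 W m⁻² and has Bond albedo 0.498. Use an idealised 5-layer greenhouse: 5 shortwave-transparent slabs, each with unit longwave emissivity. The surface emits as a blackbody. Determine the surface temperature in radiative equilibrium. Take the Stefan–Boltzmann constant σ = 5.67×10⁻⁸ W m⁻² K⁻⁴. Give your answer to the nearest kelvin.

131 kelvin

OLR = S(1−α)/4 = 2.799 W m⁻²; the top layer radiates at T_e = 83.82 K.
Layer-by-layer balance gives σT_s⁴ = (N+1)σT_e⁴, so T_s = 6^¼·83.82 = 131.2 K.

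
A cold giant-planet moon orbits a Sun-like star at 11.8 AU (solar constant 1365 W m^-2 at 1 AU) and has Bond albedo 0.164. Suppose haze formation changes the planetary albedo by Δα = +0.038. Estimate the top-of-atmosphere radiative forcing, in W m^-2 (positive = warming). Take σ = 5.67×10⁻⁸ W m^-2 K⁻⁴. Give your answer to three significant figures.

-0.0931 W m^-2

By the inverse-square law, S = 1365/11.8² = 9.803 W m^-2.
ΔF = −(S/4)Δα = −(9.803/4)×(+0.038) = -0.09313 W m^-2.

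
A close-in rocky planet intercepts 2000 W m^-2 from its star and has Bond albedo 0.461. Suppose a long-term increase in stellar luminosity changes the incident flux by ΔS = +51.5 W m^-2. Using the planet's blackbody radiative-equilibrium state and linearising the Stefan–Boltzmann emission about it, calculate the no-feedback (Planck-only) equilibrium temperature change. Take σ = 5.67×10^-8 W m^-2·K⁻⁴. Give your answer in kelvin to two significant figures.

1.7 K

Unperturbed T_e = [2000·(1−0.461)/(4σ)]^¼ = 262.6 K.
TOA radiative forcing: ΔF = (1−α)ΔS/4 = 0.539·(+51.5)/4 = 6.940 W m^-2.
Planck response: λ_P = 4σT_e³ = 4·5.67×10⁻⁸·(262.6)³ = 4.106 W m^-2/K.
ΔT₀ = ΔF/λ_P = 6.940/4.106 = 1.69 K.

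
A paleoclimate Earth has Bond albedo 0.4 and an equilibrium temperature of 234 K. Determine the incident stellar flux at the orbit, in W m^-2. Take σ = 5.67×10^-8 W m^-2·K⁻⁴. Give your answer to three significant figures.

From S(1−α)/4 = σT⁴: S = 4σT⁴/(1−α).
σT⁴ = 5.67×10⁻⁸·(234)⁴ = 170.0 W m^-2.
S = 4·170.0/0.6 = 1133 W m^-2.

1130 W m^-2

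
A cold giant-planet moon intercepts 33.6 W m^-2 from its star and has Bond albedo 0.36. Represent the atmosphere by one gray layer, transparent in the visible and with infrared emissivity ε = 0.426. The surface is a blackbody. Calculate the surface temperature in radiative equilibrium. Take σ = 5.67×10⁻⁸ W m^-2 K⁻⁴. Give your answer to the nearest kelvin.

At the top of the atmosphere, σT_e⁴ = S(1−α)/4 = 5.376 W m^-2, giving T_e = 98.68 K.
Surface balance with a leaky layer gives σT_s⁴ = σT_e⁴·2/(2−ε), so T_s = T_e·[2/(2−0.426)]^(1/4) = 104.8 K.

105 kelvin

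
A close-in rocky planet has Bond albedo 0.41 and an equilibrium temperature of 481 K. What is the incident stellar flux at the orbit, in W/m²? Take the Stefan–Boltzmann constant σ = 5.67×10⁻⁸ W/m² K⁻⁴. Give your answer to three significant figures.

20600 W/m²

Invert the energy balance for S: S = 4σT⁴/(1−α).
The emitted flux is σT⁴ = 3035 W/m².
S = 4·3035/0.59 = 20580 W/m².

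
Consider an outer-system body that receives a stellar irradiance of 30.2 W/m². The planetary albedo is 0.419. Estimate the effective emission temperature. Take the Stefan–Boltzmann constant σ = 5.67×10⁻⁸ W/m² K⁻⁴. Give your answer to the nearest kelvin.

94 kelvin

Averaging over the sphere, the absorbed flux is S(1−α)/4 = 4.387 W/m².
Set σT⁴ = 4.387 → T = (4.387/σ)^(1/4) = 93.79 K.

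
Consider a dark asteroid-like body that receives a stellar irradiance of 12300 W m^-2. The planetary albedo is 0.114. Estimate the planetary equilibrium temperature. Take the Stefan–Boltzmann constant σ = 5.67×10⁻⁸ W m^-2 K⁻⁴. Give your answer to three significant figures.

468 K

Averaging over the sphere, the absorbed flux is S(1−α)/4 = 2724 W m^-2.
Balancing against σT⁴: T = (2724/5.67×10⁻⁸)^(1/4) = 468.2 K.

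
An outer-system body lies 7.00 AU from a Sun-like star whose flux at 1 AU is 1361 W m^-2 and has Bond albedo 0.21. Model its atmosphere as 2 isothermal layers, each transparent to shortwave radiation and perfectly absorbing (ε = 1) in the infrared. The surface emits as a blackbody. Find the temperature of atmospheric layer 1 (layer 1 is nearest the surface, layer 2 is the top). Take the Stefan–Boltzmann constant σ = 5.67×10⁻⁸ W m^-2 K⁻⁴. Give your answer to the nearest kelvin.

Irradiance scales as 1/d², so S = 1361 W m^-2 × (1/7.00)² = 27.78 W m^-2.
The effective emission temperature is T_e = [S(1−α)/(4σ)]^¼ = 99.18 K.
The net upward flux σT_e⁴ is constant between every pair of levels, so T_k⁴ = (N+1−k)T_e⁴.
T_1 = (2)^(1/4)·99.18 = 117.9 K.

118 kelvin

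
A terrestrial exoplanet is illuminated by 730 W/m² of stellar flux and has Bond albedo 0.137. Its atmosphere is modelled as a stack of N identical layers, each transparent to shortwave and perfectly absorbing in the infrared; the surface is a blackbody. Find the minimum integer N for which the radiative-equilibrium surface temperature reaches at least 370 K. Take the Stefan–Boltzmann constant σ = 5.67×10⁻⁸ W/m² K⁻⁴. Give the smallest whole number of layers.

6

Top-of-atmosphere balance: σT_e⁴ = S(1−α)/4 = 157.5 W/m² → T_e = 229.6 K.
Since T_s⁴ = (N+1)T_e⁴, we need N ≥ (T_s/T_e)⁴ − 1 = 5.747.
So N ≥ 5.747; the smallest integer is N = 6.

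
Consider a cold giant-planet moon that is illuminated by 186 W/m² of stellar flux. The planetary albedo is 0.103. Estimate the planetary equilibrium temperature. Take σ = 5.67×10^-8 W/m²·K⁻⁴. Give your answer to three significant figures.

The planet absorbs (1−α)S over its disc πR² and re-emits over 4πR², so the mean absorbed flux is (1−0.103)·186.0/4 = 41.71 W/m².
In equilibrium σT⁴ equals this, so T = 164.7 K.

165 K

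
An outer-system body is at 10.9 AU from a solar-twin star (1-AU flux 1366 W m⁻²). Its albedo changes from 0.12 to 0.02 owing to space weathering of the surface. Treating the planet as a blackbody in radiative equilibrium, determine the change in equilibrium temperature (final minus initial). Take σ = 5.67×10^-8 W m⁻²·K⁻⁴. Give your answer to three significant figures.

Irradiance scales as 1/d², so S = 1366 W m⁻² × (1/10.9)² = 11.50 W m⁻².
With α = 0.12, T₁ = 81.73 K.
Final:   T₂ = [S(1−0.02)/(4σ)]^(1/4) = 83.95 K.
ΔT = T₂ − T₁ = 2.229 K.

2.23 kelvin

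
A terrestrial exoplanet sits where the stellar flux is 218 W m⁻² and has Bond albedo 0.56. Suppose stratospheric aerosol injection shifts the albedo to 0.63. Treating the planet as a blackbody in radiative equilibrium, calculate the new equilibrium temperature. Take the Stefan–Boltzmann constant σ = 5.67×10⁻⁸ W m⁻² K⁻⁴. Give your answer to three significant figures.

137 kelvin

T₂ = [S(1−α₂)/(4σ)]^(1/4) = [218.0·0.37/(4σ)]^(1/4) = 137.3 K.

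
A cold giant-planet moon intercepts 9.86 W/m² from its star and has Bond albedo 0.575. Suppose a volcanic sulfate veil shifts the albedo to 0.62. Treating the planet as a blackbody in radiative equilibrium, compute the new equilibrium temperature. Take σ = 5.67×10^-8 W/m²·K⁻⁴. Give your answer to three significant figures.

New equilibrium: T₂ = [(1−0.62)·9.860/(4σ)]^(1/4) = 63.75 K.

63.8 kelvin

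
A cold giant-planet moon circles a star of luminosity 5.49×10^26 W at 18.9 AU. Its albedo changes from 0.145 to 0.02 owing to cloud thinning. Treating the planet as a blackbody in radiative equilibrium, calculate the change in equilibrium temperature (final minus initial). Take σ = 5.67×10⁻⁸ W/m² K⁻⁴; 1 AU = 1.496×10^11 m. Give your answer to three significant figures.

d = 18.9 × 1.496×10^11 m = 2.827×10^12 m.
Flux at the orbit: S = L/(4πd²) = 5.49×10^26/(4π·(2.83×10^12)²) = 5.465 W/m².
Initial: T₁ = [S(1−0.145)/(4σ)]^(1/4) = 67.37 K.
After:  T₂ = [5.465·0.98/(4σ)]^(1/4) = 69.71 K.
ΔT = T₂ − T₁ = 2.338 K.

2.34 kelvin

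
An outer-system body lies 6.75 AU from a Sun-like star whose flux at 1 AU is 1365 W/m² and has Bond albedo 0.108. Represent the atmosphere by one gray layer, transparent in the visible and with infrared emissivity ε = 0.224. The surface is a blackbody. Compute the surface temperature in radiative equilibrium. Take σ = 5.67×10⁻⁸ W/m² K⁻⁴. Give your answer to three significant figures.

By the inverse-square law, S = 1365/6.75² = 29.96 W/m².
Effective emission temperature (TOA balance): σT_e⁴ = S(1−α)/4 = 6.681 W/m² → T_e = 104.2 K.
The surface balance (absorbed SW + ε·downward IR = σT_s⁴) with T_a⁴ = T_s⁴/2 reduces to T_s = T_e·[2/(2−ε)]^¼ = 107.3 K.

107 K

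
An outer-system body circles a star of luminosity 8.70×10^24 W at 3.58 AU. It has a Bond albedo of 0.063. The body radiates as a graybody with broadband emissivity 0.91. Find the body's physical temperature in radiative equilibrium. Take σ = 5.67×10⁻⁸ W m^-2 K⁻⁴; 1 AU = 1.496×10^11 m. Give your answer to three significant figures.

Orbital distance: d = 3.58 AU = 5.356×10^11 m.
S = L/(4πd²) = 2.414 W m^-2.
Averaging over the sphere, the absorbed flux is S(1−α)/4 = 0.5654 W m^-2.
Equating to εσT⁴ with ε = 0.91: T = (0.5654/0.91σ)^(1/4) = 57.54 K.

57.5 kelvin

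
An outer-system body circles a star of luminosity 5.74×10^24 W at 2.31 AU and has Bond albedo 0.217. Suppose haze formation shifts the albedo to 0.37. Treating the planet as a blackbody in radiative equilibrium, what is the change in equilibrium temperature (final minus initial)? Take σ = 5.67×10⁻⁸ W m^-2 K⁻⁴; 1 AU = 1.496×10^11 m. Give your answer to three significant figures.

Orbital distance: d = 2.31 AU = 3.456×10^11 m.
Flux at the orbit: S = L/(4πd²) = 5.74×10^24/(4π·(3.46×10^11)²) = 3.825 W m^-2.
With α = 0.217, T₁ = 60.28 K.
With α = 0.37, T₂ = 57.09 K.
Change: 57.09 − 60.28 = -3.189 K.

-3.19 K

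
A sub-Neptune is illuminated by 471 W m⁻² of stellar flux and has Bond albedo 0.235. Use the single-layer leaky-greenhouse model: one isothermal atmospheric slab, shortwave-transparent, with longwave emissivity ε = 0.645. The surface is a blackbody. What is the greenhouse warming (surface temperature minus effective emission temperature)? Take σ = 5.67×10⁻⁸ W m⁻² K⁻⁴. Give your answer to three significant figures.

20.4 K

Effective emission temperature (TOA balance): σT_e⁴ = S(1−α)/4 = 90.08 W m⁻² → T_e = 199.6 K.
For a single slab of emissivity ε, T_s⁴ = 2T_e⁴/(2−ε); thus T_s = 199.6·(1.476)^(1/4) = 220.1 K.
The atmosphere warms the surface by 20.41 K.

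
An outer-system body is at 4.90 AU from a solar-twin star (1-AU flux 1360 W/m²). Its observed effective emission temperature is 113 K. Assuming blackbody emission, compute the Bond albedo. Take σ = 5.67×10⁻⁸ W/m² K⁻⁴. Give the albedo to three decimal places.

0.347

Irradiance scales as 1/d², so S = 1360 W/m² × (1/4.90)² = 56.64 W/m².
From σT⁴ = S(1−α)/4 we invert for α: 1−α = 4σT⁴/S.
4σT⁴ = 4·5.67×10⁻⁸·(113)⁴ = 36.98 W/m².
Hence α = 1 − 36.98/56.64 = 0.3472.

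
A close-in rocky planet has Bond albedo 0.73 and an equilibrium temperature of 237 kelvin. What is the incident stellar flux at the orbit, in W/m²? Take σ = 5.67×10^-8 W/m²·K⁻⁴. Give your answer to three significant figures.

2650 W/m²

From S(1−α)/4 = σT⁴: S = 4σT⁴/(1−α).
σT⁴ = 5.67×10⁻⁸·(237)⁴ = 178.9 W/m².
S = 4·178.9/0.27 = 2650 W/m².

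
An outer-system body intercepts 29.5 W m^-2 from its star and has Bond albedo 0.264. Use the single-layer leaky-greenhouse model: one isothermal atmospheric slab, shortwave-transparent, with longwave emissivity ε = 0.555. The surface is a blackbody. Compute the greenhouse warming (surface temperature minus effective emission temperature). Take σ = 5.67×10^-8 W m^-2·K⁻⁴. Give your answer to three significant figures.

8.37 kelvin

The planet radiates to space at T_e = [S(1−α)/(4σ)]^(1/4) = 98.92 K.
The surface balance (absorbed SW + ε·downward IR = σT_s⁴) with T_a⁴ = T_s⁴/2 reduces to T_s = T_e·[2/(2−ε)]^¼ = 107.3 K.
T_s − T_e = 107.3 − 98.92 = 8.373 K.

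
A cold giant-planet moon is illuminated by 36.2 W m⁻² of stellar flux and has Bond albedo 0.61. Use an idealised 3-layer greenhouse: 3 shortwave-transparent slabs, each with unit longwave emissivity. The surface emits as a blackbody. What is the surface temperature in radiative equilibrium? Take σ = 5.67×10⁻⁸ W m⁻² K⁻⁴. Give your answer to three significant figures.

126 K

The effective emission temperature is T_e = [S(1−α)/(4σ)]^¼ = 88.82 K.
For an N-layer opaque stack, T_s⁴ = (N+1)T_e⁴, hence T_s = (4)^(1/4)×88.82 K = 125.6 K.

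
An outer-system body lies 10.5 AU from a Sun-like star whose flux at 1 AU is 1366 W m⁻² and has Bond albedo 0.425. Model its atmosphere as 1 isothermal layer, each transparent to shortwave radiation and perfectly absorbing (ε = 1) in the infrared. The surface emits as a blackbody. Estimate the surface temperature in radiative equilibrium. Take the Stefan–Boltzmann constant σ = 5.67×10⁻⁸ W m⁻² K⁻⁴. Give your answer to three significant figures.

Flux at the orbit: S = 1366/(10.5)² = 12.39 W m⁻².
The effective emission temperature is T_e = [S(1−α)/(4σ)]^¼ = 74.86 K.
With N = 1 opaque layers, T_s = (N+1)^(1/4)·T_e = 2^(1/4)·74.86 = 89.03 K.

89.0 kelvin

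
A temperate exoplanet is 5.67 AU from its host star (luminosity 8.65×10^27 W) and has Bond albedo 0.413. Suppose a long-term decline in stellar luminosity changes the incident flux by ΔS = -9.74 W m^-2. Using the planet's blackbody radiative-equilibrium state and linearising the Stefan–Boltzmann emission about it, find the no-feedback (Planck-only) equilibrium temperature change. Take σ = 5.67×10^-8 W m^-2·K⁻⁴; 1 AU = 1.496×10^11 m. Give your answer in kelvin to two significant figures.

Orbital distance: d = 5.67 AU = 8.482×10^11 m.
Spreading L over a sphere of radius d: S = 8.65×10^27/(4π·8.48×10^11²) = 956.7 W m^-2.
Reference equilibrium: T_e = [S(1−α)/(4σ)]^(1/4) = 223.1 K.
Only a fraction (1−α) is absorbed and it's spread over 4πR², so ΔF = (1−α)ΔS/4 = -1.429 W m^-2.
Linearising σT⁴ gives d(σT⁴)/dT = 4σT_e³ = 2.518 W m^-2 per K.
Hence the no-feedback warming is ΔF/(4σT_e³) = -0.568 K.

-0.57 kelvin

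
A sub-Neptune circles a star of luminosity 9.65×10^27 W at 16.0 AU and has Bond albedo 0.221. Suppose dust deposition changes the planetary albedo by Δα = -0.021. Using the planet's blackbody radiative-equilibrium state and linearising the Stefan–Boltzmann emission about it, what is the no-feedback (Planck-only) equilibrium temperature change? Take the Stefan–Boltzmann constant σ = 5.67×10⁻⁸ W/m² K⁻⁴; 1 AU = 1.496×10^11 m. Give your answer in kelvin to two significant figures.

d = 16.0 × 1.496×10^11 m = 2.394×10^12 m.
Spreading L over a sphere of radius d: S = 9.65×10^27/(4π·2.39×10^12²) = 134.0 W/m².
The baseline emission temperature is T_e = 146.5 K.
The change in absorbed flux is Δ[S(1−α)/4] = −SΔα/4 = 0.7037 W/m².
Linearising σT⁴ gives d(σT⁴)/dT = 4σT_e³ = 0.7128 W/m² per K.
Hence the no-feedback warming is ΔF/(4σT_e³) = 0.987 K.

0.99 kelvin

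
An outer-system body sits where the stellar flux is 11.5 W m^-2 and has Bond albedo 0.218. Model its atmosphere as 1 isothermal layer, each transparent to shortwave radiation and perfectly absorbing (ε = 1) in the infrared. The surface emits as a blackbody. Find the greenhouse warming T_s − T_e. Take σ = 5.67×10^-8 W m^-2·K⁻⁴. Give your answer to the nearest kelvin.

15 kelvin

OLR = S(1−α)/4 = 2.248 W m^-2; the top layer radiates at T_e = 79.35 K.
T_s = (N+1)^(1/4)·T_e = 94.37 K.
So the greenhouse effect raises the surface by 94.37 − 79.35 = 15.01 K.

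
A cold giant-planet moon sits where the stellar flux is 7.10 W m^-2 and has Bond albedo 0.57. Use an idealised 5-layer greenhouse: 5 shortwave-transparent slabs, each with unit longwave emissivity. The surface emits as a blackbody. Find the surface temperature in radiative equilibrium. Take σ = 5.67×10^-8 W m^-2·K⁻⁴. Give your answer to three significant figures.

94.8 kelvin

The effective emission temperature is T_e = [S(1−α)/(4σ)]^¼ = 60.57 K.
Layer-by-layer balance gives σT_s⁴ = (N+1)σT_e⁴, so T_s = 6^¼·60.57 = 94.80 K.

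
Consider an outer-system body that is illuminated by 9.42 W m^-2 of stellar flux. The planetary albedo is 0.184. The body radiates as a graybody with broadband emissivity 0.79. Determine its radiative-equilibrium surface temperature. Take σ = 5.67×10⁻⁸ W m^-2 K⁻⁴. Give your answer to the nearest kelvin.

The planet absorbs (1−α)S over its disc πR² and re-emits over 4πR², so the mean absorbed flux is (1−0.184)·9.420/4 = 1.922 W m^-2.
Equating to εσT⁴ with ε = 0.79: T = (1.922/0.79σ)^(1/4) = 80.93 K.

81 K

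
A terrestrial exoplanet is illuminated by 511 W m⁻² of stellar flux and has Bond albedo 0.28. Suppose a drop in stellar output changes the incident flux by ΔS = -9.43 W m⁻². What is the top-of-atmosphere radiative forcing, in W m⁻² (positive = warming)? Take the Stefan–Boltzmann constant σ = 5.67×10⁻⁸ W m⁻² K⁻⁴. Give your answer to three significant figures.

-1.70 W m⁻²

TOA radiative forcing: ΔF = (1−α)ΔS/4 = 0.72·(-9.43)/4 = -1.697 W m⁻².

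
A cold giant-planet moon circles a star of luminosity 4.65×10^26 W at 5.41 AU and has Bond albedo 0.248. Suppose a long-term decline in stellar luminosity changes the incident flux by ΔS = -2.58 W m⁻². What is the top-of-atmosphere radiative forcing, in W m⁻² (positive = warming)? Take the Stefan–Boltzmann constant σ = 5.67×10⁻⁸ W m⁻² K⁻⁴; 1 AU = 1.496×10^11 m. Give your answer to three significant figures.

-0.485 W m⁻²

Orbital distance: d = 5.41 AU = 8.093×10^11 m.
Spreading L over a sphere of radius d: S = 4.65×10^26/(4π·8.09×10^11²) = 56.49 W m⁻².
Only a fraction (1−α) is absorbed and it's spread over 4πR², so ΔF = (1−α)ΔS/4 = -0.4850 W m⁻².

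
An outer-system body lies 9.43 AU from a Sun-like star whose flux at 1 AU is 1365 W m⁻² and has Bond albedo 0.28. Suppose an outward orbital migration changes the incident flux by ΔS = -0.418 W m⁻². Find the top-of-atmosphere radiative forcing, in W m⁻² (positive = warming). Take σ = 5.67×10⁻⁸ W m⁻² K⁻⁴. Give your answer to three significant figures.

By the inverse-square law, S = 1365/9.43² = 15.35 W m⁻².
Only a fraction (1−α) is absorbed and it's spread over 4πR², so ΔF = (1−α)ΔS/4 = -0.07524 W m⁻².

-0.0752 W m⁻²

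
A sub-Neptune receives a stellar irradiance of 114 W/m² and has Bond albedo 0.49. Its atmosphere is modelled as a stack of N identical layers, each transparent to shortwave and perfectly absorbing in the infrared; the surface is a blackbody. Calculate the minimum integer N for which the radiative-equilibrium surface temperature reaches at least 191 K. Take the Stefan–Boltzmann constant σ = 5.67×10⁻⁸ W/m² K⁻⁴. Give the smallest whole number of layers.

The effective emission temperature is T_e = [S(1−α)/(4σ)]^¼ = 126.5 K.
Need (N+1)T_e⁴ ≥ T_s⁴, i.e. N+1 ≥ (191/126.5)⁴ = 5.192.
So N ≥ 4.192; the smallest integer is N = 5.

5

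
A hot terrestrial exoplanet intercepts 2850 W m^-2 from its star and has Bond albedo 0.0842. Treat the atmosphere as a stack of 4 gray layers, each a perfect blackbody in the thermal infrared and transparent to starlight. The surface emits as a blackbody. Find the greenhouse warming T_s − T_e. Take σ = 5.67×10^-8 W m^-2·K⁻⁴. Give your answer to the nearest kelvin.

162 kelvin

The effective emission temperature is T_e = [S(1−α)/(4σ)]^¼ = 327.5 K.
Surface: T_s = (5)^¼·T_e = 489.8 K.
So the greenhouse effect raises the surface by 489.8 − 327.5 = 162.2 K.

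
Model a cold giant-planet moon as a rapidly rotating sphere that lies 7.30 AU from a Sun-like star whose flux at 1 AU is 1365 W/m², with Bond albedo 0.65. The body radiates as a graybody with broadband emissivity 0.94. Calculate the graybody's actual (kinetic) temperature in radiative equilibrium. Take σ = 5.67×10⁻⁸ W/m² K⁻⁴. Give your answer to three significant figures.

80.5 kelvin

Irradiance scales as 1/d², so S = 1365 W/m² × (1/7.30)² = 25.61 W/m².
Averaging over the sphere, the absorbed flux is S(1−α)/4 = 2.241 W/m².
Radiative balance εσT⁴ = 2.241 gives T = [2.241/(0.94·σ)]^(1/4) = 80.53 K.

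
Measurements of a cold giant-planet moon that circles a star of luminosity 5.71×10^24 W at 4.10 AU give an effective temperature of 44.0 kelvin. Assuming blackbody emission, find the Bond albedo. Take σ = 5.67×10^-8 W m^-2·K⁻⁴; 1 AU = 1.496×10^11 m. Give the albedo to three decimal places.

0.296

d = 4.10 × 1.496×10^11 m = 6.134×10^11 m.
Flux at the orbit: S = L/(4πd²) = 5.71×10^24/(4π·(6.13×10^11)²) = 1.208 W m^-2.
Rearranging the radiative balance, α = 1 − 4σT⁴/S.
σT⁴ = 0.2125 W m^-2, so 4σT⁴ = 0.8501 W m^-2.
Hence α = 1 − 0.8501/1.208 = 0.2962.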